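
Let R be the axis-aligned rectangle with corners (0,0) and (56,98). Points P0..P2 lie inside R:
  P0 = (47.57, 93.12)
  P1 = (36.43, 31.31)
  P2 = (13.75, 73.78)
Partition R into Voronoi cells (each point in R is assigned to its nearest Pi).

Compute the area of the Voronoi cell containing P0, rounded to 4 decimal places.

1. box [0,56]×[0,98]: [(0, 0) (56, 0) (56, 98) (0, 98)]
2. ⊥bis P0·P1 via (42,62.215): [(0, 69.7846) (56, 59.6918) (56, 98) (0, 98)]  |A|=1862.6599
3. ⊥bis P0·P2 via (30.66,83.45): [(42.8956, 62.0536) (56, 59.6918) (56, 98) (22.3396, 98)]  |A|=855.9897
4. canonical 4-gon: [(42.8956, 62.0536) (56, 59.6918) (56, 98) (22.3396, 98)]
5. shoelace: 855.9897

Area of P0's cell: 855.9897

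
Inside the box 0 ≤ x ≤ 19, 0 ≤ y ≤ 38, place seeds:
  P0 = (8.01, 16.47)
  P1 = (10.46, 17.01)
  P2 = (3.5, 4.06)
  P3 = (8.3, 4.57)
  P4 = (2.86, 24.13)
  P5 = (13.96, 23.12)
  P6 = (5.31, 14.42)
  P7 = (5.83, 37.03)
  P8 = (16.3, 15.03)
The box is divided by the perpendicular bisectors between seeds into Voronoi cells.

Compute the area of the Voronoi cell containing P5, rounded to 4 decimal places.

Area of P5's cell: 127.8749

1. box [0,19]×[0,38]: [(0, 0) (19, 0) (19, 38) (0, 38)]
2. ⊥bis P5·P0 via (10.985,19.795): [(0, 29.6237) (19, 12.6237) (19, 38) (0, 38)]  |A|=320.65
3. ⊥bis P5·P1 via (12.21,20.065): [(0, 29.6237) (7.9664, 22.4959) (19, 16.1755) (19, 38) (0, 38)]  |A|=301.0554
4. ⊥bis P5·P2 via (8.73,13.59): [(0, 29.6237) (7.9664, 22.4959) (19, 16.1755) (19, 38) (0, 38)]  |A|=301.0554
5. ⊥bis P5·P3 via (11.13,13.845): [(0, 29.6237) (7.9664, 22.4959) (19, 16.1755) (19, 38) (0, 38)]  |A|=301.0554
6. ⊥bis P5·P4 via (8.41,23.625): [(8.2904, 22.3103) (19, 16.1755) (19, 38) (9.718, 38)]  |A|=189.6823
7. ⊥bis P5·P6 via (9.635,18.77): [(8.2904, 22.3103) (19, 16.1755) (19, 38) (9.718, 38)]  |A|=189.6823
8. ⊥bis P5·P7 via (9.895,30.075): [(8.9464, 29.5206) (8.2904, 22.3103) (19, 16.1755) (19, 35.3966)]  |A|=137.2427
9. ⊥bis P5·P8 via (15.13,19.075): [(8.9464, 29.5206) (8.2904, 22.3103) (14.3381, 18.8459) (19, 20.1944) (19, 35.3966)]  |A|=127.8749
10. canonical 5-gon: [(8.9464, 29.5206) (8.2904, 22.3103) (14.3381, 18.8459) (19, 20.1944) (19, 35.3966)]
11. shoelace: 127.8749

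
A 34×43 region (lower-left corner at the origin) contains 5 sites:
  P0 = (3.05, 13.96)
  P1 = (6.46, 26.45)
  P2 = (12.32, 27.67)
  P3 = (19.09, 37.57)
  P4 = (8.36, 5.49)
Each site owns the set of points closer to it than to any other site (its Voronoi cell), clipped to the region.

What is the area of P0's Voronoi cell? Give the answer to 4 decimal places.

Area of P0's cell: 126.1797

1. box [0,34]×[0,43]: [(0, 0) (34, 0) (34, 43) (0, 43)]
2. ⊥bis P0·P1 via (4.755,20.205): [(0, 21.5032) (0, 0) (34, 0) (34, 12.2206)]  |A|=573.3042
3. ⊥bis P0·P2 via (7.685,20.815): [(11.1825, 18.4502) (0, 21.5032) (0, 0) (34, 0) (34, 3.0221)]  |A|=468.3616
4. ⊥bis P0·P3 via (11.07,25.765): [(11.1825, 18.4502) (0, 21.5032) (0, 0) (34, 0) (34, 3.0221)]  |A|=468.3616
5. ⊥bis P0·P4 via (5.705,9.725): [(15.2431, 15.7046) (11.1825, 18.4502) (0, 21.5032) (0, 6.1484)]  |A|=126.1797
6. canonical 4-gon: [(15.2431, 15.7046) (11.1825, 18.4502) (0, 21.5032) (0, 6.1484)]
7. shoelace: 126.1797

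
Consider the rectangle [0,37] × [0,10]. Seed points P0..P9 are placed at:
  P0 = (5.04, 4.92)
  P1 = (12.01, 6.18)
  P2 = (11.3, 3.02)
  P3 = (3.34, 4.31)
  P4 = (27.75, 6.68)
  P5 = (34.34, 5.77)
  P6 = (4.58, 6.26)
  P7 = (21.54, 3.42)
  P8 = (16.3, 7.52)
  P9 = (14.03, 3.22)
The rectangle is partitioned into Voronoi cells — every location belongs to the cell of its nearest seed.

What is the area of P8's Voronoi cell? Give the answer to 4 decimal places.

Area of P8's cell: 33.6880

1. box [0,37]×[0,10]: [(0, 0) (37, 0) (37, 10) (0, 10)]
2. ⊥bis P8·P0 via (10.67,6.22): [(12.1062, 0) (37, 0) (37, 10) (9.7972, 10)]  |A|=260.4829
3. ⊥bis P8·P1 via (14.155,6.85): [(16.2946, 0) (37, 0) (37, 10) (13.1711, 10)]  |A|=222.6714
4. ⊥bis P8·P2 via (13.8,5.27): [(15.0995, 3.8261) (18.543, 0) (37, 0) (37, 10) (13.1711, 10)]  |A|=218.3702
5. ⊥bis P8·P3 via (9.82,5.915): [(15.0995, 3.8261) (18.543, 0) (37, 0) (37, 10) (13.1711, 10)]  |A|=218.3702
6. ⊥bis P8·P4 via (22.025,7.1): [(15.0995, 3.8261) (18.543, 0) (21.5041, 0) (22.2378, 10) (13.1711, 10)]  |A|=67.0796
7. ⊥bis P8·P5 via (25.32,6.645): [(15.0995, 3.8261) (18.543, 0) (21.5041, 0) (22.2378, 10) (13.1711, 10)]  |A|=67.0796
8. ⊥bis P8·P6 via (10.44,6.89): [(15.0995, 3.8261) (18.543, 0) (21.5041, 0) (22.2378, 10) (13.1711, 10)]  |A|=67.0796
9. ⊥bis P8·P7 via (18.92,5.47): [(15.0995, 3.8261) (16.4552, 2.3198) (22.2143, 9.6803) (22.2378, 10) (13.1711, 10)]  |A|=38.3836
10. ⊥bis P8·P9 via (15.165,5.37): [(14.5091, 5.7162) (17.767, 3.9964) (22.2143, 9.6803) (22.2378, 10) (13.1711, 10)]  |A|=33.688
11. canonical 5-gon: [(14.5091, 5.7162) (17.767, 3.9964) (22.2143, 9.6803) (22.2378, 10) (13.1711, 10)]
12. shoelace: 33.688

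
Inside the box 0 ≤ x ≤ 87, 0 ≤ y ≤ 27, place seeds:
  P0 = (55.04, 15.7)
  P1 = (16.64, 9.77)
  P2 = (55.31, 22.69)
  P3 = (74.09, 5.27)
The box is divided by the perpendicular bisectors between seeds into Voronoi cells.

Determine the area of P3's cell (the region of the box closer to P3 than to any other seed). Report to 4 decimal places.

Area of P3's cell: 547.9552

1. box [0,87]×[0,27]: [(0, 0) (87, 0) (87, 27) (0, 27)]
2. ⊥bis P3·P0 via (64.565,10.485): [(58.8244, 0) (87, 0) (87, 27) (73.6071, 27)]  |A|=561.1752
3. ⊥bis P3·P1 via (45.365,7.52): [(58.8244, 0) (87, 0) (87, 27) (73.6071, 27)]  |A|=561.1752
4. ⊥bis P3·P2 via (64.7,13.98): [(69.0405, 18.6594) (58.8244, 0) (87, 0) (87, 27) (76.7771, 27)]  |A|=547.9552
5. canonical 5-gon: [(69.0405, 18.6594) (58.8244, 0) (87, 0) (87, 27) (76.7771, 27)]
6. shoelace: 547.9552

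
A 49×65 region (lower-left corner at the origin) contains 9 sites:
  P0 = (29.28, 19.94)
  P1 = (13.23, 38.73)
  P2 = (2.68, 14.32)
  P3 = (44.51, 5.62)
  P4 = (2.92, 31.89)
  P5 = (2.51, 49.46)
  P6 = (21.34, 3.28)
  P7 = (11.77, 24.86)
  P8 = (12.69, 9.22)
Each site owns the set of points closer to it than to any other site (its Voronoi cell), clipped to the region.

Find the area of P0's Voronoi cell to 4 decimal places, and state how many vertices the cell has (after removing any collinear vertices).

Area of P0's cell: 749.8312 (6 vertices)

1. box [0,49]×[0,65]: [(0, 0) (49, 0) (49, 65) (0, 65)]
2. ⊥bis P0·P1 via (21.255,29.335): [(0, 11.1795) (0, 0) (49, 0) (49, 53.0342)]  |A|=1573.2335
3. ⊥bis P0·P2 via (15.98,17.13): [(14.602, 23.6522) (19.5992, 0) (49, 0) (49, 53.0342)]  |A|=1259.8306
4. ⊥bis P0·P3 via (36.895,12.78): [(14.602, 23.6522) (19.5992, 0) (24.8786, 0) (49, 25.6542) (49, 53.0342)]  |A|=950.4226
5. ⊥bis P0·P4 via (16.1,25.915): [(15.3725, 24.3103) (14.7521, 22.9417) (19.5992, 0) (24.8786, 0) (49, 25.6542) (49, 53.0342)]  |A|=950.0995
6. ⊥bis P0·P5 via (15.895,34.7): [(15.3725, 24.3103) (14.7521, 22.9417) (19.5992, 0) (24.8786, 0) (49, 25.6542) (49, 53.0342)]  |A|=950.0995
7. ⊥bis P0·P6 via (25.31,11.61): [(15.3725, 24.3103) (14.7521, 22.9417) (16.2322, 15.9364) (32.5504, 8.1593) (49, 25.6542) (49, 53.0342)]  |A|=811.6274
8. ⊥bis P0·P7 via (20.525,22.4): [(22.8585, 30.7046) (18.4164, 14.8954) (32.5504, 8.1593) (49, 25.6542) (49, 53.0342)]  |A|=754.7728
9. ⊥bis P0·P8 via (20.985,14.58): [(22.8585, 30.7046) (19.133, 17.4461) (21.8335, 13.2669) (32.5504, 8.1593) (49, 25.6542) (49, 53.0342)]  |A|=749.8312
10. canonical 6-gon: [(22.8585, 30.7046) (19.133, 17.4461) (21.8335, 13.2669) (32.5504, 8.1593) (49, 25.6542) (49, 53.0342)]
11. shoelace: 749.8312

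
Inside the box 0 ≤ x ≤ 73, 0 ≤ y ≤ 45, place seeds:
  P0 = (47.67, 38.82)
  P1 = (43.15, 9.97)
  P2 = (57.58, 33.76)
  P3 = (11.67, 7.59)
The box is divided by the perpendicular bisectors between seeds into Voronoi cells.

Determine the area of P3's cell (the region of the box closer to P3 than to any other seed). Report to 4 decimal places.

Area of P3's cell: 1064.6259

1. box [0,73]×[0,45]: [(0, 0) (73, 0) (73, 45) (0, 45)]
2. ⊥bis P3·P0 via (29.67,23.205): [(0, 0) (49.8003, 0) (10.7628, 45) (0, 45)]  |A|=1362.6714
3. ⊥bis P3·P1 via (27.41,8.78): [(0, 0) (28.0738, 0) (25.9995, 27.4361) (10.7628, 45) (0, 45)]  |A|=1064.6259
4. ⊥bis P3·P2 via (34.625,20.675): [(0, 0) (28.0738, 0) (25.9995, 27.4361) (10.7628, 45) (0, 45)]  |A|=1064.6259
5. canonical 5-gon: [(0, 0) (28.0738, 0) (25.9995, 27.4361) (10.7628, 45) (0, 45)]
6. shoelace: 1064.6259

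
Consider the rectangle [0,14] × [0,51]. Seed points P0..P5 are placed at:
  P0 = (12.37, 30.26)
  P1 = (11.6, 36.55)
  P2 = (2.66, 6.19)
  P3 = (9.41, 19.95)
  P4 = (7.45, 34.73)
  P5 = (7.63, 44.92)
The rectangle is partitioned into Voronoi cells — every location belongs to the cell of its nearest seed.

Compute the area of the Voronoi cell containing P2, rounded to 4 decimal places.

1. box [0,14]×[0,51]: [(0, 0) (14, 0) (14, 51) (0, 51)]
2. ⊥bis P2·P0 via (7.515,18.225): [(0, 21.2566) (0, 0) (14, 0) (14, 15.6089)]  |A|=258.0586
3. ⊥bis P2·P1 via (7.13,21.37): [(0, 21.2566) (0, 0) (14, 0) (14, 15.6089)]  |A|=258.0586
4. ⊥bis P2·P3 via (6.035,13.07): [(0, 16.0305) (0, 0) (14, 0) (14, 9.1628)]  |A|=176.3526
5. ⊥bis P2·P4 via (5.055,20.46): [(0, 16.0305) (0, 0) (14, 0) (14, 9.1628)]  |A|=176.3526
6. ⊥bis P2·P5 via (5.145,25.555): [(0, 16.0305) (0, 0) (14, 0) (14, 9.1628)]  |A|=176.3526
7. canonical 4-gon: [(0, 16.0305) (0, 0) (14, 0) (14, 9.1628)]
8. shoelace: 176.3526

Area of P2's cell: 176.3526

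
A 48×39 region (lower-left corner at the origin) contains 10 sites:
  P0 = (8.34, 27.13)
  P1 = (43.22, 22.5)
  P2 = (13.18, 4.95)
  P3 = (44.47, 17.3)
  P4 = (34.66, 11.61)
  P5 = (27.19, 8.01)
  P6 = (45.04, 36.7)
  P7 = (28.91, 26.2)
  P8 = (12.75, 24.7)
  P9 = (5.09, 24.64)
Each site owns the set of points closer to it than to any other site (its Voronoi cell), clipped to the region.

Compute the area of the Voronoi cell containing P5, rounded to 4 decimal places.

1. box [0,48]×[0,39]: [(0, 0) (48, 0) (48, 39) (0, 39)]
2. ⊥bis P5·P0 via (17.765,17.57): [(0, 0.0559) (0, 0) (48, 0) (48, 39) (39.502, 39)]  |A|=1102.8153
3. ⊥bis P5·P1 via (35.205,15.255): [(25.8803, 25.5707) (0, 0.0559) (0, 0) (48, 0) (48, 1.1001)]  |A|=626.5875
4. ⊥bis P5·P2 via (20.185,6.48): [(25.8803, 25.5707) (17.7632, 17.5682) (21.6003, 0) (48, 0) (48, 1.1001)]  |A|=436.3519
5. ⊥bis P5·P3 via (35.83,12.655): [(33.298, 17.3647) (25.8803, 25.5707) (17.7632, 17.5682) (21.6003, 0) (42.6335, 0)]  |A|=381.6713
6. ⊥bis P5·P4 via (30.925,9.81): [(24.1511, 23.8659) (17.7632, 17.5682) (21.6003, 0) (35.6527, 0)]  |A|=235.881
7. ⊥bis P5·P6 via (36.115,22.355): [(24.1511, 23.8659) (17.7632, 17.5682) (21.6003, 0) (35.6527, 0)]  |A|=235.881
8. ⊥bis P5·P7 via (28.05,17.105): [(27.3787, 17.1685) (18.2347, 18.0331) (17.7632, 17.5682) (21.6003, 0) (35.6527, 0)]  |A|=206.6557
9. ⊥bis P5·P8 via (19.97,16.355): [(27.3787, 17.1685) (21.5475, 17.7199) (18.3368, 14.942) (21.6003, 0) (35.6527, 0)]  |A|=200.7989
10. ⊥bis P5·P9 via (16.14,16.325): [(27.3787, 17.1685) (21.5475, 17.7199) (18.3368, 14.942) (21.6003, 0) (35.6527, 0)]  |A|=200.7989
11. canonical 5-gon: [(27.3787, 17.1685) (21.5475, 17.7199) (18.3368, 14.942) (21.6003, 0) (35.6527, 0)]
12. shoelace: 200.7989

Area of P5's cell: 200.7989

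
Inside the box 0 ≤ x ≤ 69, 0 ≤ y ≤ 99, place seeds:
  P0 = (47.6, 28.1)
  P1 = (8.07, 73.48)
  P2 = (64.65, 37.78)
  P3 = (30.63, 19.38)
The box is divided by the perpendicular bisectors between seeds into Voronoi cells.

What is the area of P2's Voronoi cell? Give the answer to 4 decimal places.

1. box [0,69]×[0,99]: [(0, 0) (69, 0) (69, 99) (0, 99)]
2. ⊥bis P2·P0 via (56.125,32.94): [(69, 10.2624) (69, 99) (18.62, 99)]  |A|=2235.3005
3. ⊥bis P2·P1 via (36.36,55.63): [(39.983, 61.372) (69, 10.2624) (69, 99) (63.725, 99)]  |A|=1386.6946
4. ⊥bis P2·P3 via (47.64,28.58): [(39.983, 61.372) (69, 10.2624) (69, 99) (63.725, 99)]  |A|=1386.6946
5. canonical 4-gon: [(39.983, 61.372) (69, 10.2624) (69, 99) (63.725, 99)]
6. shoelace: 1386.6946

Area of P2's cell: 1386.6946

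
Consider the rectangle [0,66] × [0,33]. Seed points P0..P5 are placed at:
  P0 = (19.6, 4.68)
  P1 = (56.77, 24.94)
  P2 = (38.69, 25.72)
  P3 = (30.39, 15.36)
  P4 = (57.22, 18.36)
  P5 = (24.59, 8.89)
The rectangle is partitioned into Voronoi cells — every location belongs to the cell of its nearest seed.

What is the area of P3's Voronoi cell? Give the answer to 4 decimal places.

1. box [0,66]×[0,33]: [(0, 0) (66, 0) (66, 33) (0, 33)]
2. ⊥bis P3·P0 via (24.995,10.02): [(34.9128, 0) (66, 0) (66, 33) (2.2493, 33)]  |A|=1564.825
3. ⊥bis P3·P1 via (43.58,20.15): [(34.9128, 0) (50.8976, 0) (38.9135, 33) (2.2493, 33)]  |A|=868.7069
4. ⊥bis P3·P2 via (34.54,20.54): [(34.9128, 0) (50.8976, 0) (47.0896, 10.4858) (18.9875, 33) (2.2493, 33)]  |A|=644.3983
5. ⊥bis P3·P4 via (43.805,16.86): [(34.9128, 0) (45.6902, 0) (44.2647, 12.749) (18.9875, 33) (2.2493, 33)]  |A|=600.7024
6. ⊥bis P3·P5 via (27.49,12.125): [(41.0156, 0) (45.6902, 0) (44.2647, 12.749) (18.9875, 33) (4.2036, 33)]  |A|=467.7602
7. canonical 5-gon: [(41.0156, 0) (45.6902, 0) (44.2647, 12.749) (18.9875, 33) (4.2036, 33)]
8. shoelace: 467.7602

Area of P3's cell: 467.7602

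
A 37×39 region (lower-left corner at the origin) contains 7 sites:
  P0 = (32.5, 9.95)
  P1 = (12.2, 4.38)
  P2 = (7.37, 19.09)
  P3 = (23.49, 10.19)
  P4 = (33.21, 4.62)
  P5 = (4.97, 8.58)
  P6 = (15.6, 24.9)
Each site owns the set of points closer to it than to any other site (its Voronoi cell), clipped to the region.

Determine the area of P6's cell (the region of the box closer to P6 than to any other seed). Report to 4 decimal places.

Area of P6's cell: 542.9278

1. box [0,37]×[0,39]: [(0, 0) (37, 0) (37, 39) (0, 39)]
2. ⊥bis P6·P0 via (24.05,17.425): [(0, 0) (8.6356, 0) (37, 32.0641) (37, 39) (0, 39)]  |A|=988.2597
3. ⊥bis P6·P1 via (13.9,14.64): [(0, 16.9431) (20.6038, 13.5292) (37, 32.0641) (37, 39) (0, 39)]  |A|=755.2974
4. ⊥bis P6·P2 via (11.485,21.995): [(0, 38.2638) (17.0452, 14.1189) (20.6038, 13.5292) (37, 32.0641) (37, 39) (0, 39)]  |A|=573.5902
5. ⊥bis P6·P3 via (19.545,17.545): [(0, 38.2638) (15.9774, 15.6314) (28.3195, 22.2514) (37, 32.0641) (37, 39) (0, 39)]  |A|=542.9278
6. ⊥bis P6·P4 via (24.405,14.76): [(0, 38.2638) (15.9774, 15.6314) (28.3195, 22.2514) (37, 32.0641) (37, 39) (0, 39)]  |A|=542.9278
7. ⊥bis P6·P5 via (10.285,16.74): [(0, 38.2638) (15.9774, 15.6314) (28.3195, 22.2514) (37, 32.0641) (37, 39) (0, 39)]  |A|=542.9278
8. canonical 6-gon: [(0, 38.2638) (15.9774, 15.6314) (28.3195, 22.2514) (37, 32.0641) (37, 39) (0, 39)]
9. shoelace: 542.9278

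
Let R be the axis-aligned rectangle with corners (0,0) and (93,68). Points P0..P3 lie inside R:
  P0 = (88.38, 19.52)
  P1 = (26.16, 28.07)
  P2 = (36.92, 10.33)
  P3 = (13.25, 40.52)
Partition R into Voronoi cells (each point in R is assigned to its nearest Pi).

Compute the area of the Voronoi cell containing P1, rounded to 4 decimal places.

Area of P1's cell: 1607.6099

1. box [0,93]×[0,68]: [(0, 0) (93, 0) (93, 68) (0, 68)]
2. ⊥bis P1·P0 via (57.27,23.795): [(0, 0) (54.0002, 0) (63.3445, 68) (0, 68)]  |A|=3989.7182
3. ⊥bis P1·P2 via (31.54,19.2): [(0, 0.0698) (58.9207, 35.8075) (63.3445, 68) (0, 68)]  |A|=3020.8581
4. ⊥bis P1·P3 via (19.705,34.295): [(0, 13.8619) (0, 0.0698) (58.9207, 35.8075) (63.3445, 68) (52.209, 68)]  |A|=1607.6099
5. canonical 5-gon: [(0, 13.8619) (0, 0.0698) (58.9207, 35.8075) (63.3445, 68) (52.209, 68)]
6. shoelace: 1607.6099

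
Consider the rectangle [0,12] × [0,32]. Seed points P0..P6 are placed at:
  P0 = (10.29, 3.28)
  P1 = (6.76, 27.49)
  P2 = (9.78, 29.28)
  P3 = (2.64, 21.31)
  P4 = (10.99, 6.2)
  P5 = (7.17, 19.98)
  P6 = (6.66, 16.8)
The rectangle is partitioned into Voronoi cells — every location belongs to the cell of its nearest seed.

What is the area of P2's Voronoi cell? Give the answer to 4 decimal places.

1. box [0,12]×[0,32]: [(0, 0) (12, 0) (12, 32) (0, 32)]
2. ⊥bis P2·P0 via (10.035,16.28): [(0, 16.0832) (12, 16.3185) (12, 32) (0, 32)]  |A|=189.5898
3. ⊥bis P2·P1 via (8.27,28.385): [(12, 22.0919) (12, 32) (6.1273, 32)]  |A|=29.0934
4. ⊥bis P2·P3 via (6.21,25.295): [(12, 22.0919) (12, 32) (6.1273, 32)]  |A|=29.0934
5. ⊥bis P2·P4 via (10.385,17.74): [(12, 22.0919) (12, 32) (6.1273, 32)]  |A|=29.0934
6. ⊥bis P2·P5 via (8.475,24.63): [(10.8988, 23.9498) (12, 23.6407) (12, 32) (6.1273, 32)]  |A|=28.2407
7. ⊥bis P2·P6 via (8.22,23.04): [(10.8988, 23.9498) (12, 23.6407) (12, 32) (6.1273, 32)]  |A|=28.2407
8. canonical 4-gon: [(10.8988, 23.9498) (12, 23.6407) (12, 32) (6.1273, 32)]
9. shoelace: 28.2407

Area of P2's cell: 28.2407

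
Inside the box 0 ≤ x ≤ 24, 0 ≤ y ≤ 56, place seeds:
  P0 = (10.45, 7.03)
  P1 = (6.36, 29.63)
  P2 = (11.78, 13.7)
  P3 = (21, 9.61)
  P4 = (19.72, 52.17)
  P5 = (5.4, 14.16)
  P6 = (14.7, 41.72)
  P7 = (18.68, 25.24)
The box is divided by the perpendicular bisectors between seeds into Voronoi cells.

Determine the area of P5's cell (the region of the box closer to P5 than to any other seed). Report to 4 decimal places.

1. box [0,24]×[0,56]: [(0, 0) (24, 0) (24, 56) (0, 56)]
2. ⊥bis P5·P0 via (7.925,10.595): [(0, 4.9819) (24, 21.9805) (24, 56) (0, 56)]  |A|=1020.4507
3. ⊥bis P5·P1 via (5.88,21.895): [(0, 22.2599) (0, 4.9819) (22.4293, 20.868)]  |A|=193.7662
4. ⊥bis P5·P2 via (8.59,13.93): [(9.1496, 21.6921) (0, 22.2599) (0, 4.9819) (8.3724, 10.9119)]  |A|=121.8672
5. ⊥bis P5·P3 via (13.2,11.885): [(9.1496, 21.6921) (0, 22.2599) (0, 4.9819) (8.3724, 10.9119)]  |A|=121.8672
6. ⊥bis P5·P4 via (12.56,33.165): [(9.1496, 21.6921) (0, 22.2599) (0, 4.9819) (8.3724, 10.9119)]  |A|=121.8672
7. ⊥bis P5·P6 via (10.05,27.94): [(9.1496, 21.6921) (0, 22.2599) (0, 4.9819) (8.3724, 10.9119)]  |A|=121.8672
8. ⊥bis P5·P7 via (12.04,19.7): [(9.1496, 21.6921) (0, 22.2599) (0, 4.9819) (8.3724, 10.9119)]  |A|=121.8672
9. canonical 4-gon: [(9.1496, 21.6921) (0, 22.2599) (0, 4.9819) (8.3724, 10.9119)]
10. shoelace: 121.8672

Area of P5's cell: 121.8672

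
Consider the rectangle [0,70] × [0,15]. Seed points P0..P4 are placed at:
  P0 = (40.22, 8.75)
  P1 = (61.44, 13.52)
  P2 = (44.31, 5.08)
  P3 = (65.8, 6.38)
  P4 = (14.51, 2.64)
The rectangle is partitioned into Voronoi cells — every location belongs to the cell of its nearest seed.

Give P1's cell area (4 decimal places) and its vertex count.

Area of P1's cell: 110.6906 (4 vertices)

1. box [0,70]×[0,15]: [(0, 0) (70, 0) (70, 15) (0, 15)]
2. ⊥bis P1·P0 via (50.83,11.135): [(53.333, 0) (70, 0) (70, 15) (49.9612, 15)]  |A|=275.2934
3. ⊥bis P1·P2 via (52.875,9.3): [(57.4571, 0) (70, 0) (70, 15) (50.0666, 15)]  |A|=243.572
4. ⊥bis P1·P3 via (63.62,9.95): [(55.1139, 4.7558) (70, 13.8459) (70, 15) (50.0666, 15)]  |A|=110.6906
5. ⊥bis P1·P4 via (37.975,8.08): [(55.1139, 4.7558) (70, 13.8459) (70, 15) (50.0666, 15)]  |A|=110.6906
6. canonical 4-gon: [(55.1139, 4.7558) (70, 13.8459) (70, 15) (50.0666, 15)]
7. shoelace: 110.6906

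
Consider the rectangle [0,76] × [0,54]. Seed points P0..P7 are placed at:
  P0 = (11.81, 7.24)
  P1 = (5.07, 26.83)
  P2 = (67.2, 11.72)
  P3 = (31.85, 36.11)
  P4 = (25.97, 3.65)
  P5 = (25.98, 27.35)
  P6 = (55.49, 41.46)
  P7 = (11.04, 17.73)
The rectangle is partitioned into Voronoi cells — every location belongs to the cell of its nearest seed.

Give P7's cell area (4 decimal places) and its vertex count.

1. box [0,76]×[0,54]: [(0, 0) (76, 0) (76, 54) (0, 54)]
2. ⊥bis P7·P0 via (11.425,12.485): [(0, 11.6464) (76, 17.225) (76, 54) (0, 54)]  |A|=3006.8875
3. ⊥bis P7·P1 via (8.055,22.28): [(0, 16.9956) (0, 11.6464) (76, 17.225) (76, 54) (56.4054, 54)]  |A|=1963.2622
4. ⊥bis P7·P2 via (39.12,14.725): [(42.3352, 44.7693) (0, 16.9956) (0, 11.6464) (39.0977, 14.5163)]  |A|=699.996
5. ⊥bis P7·P3 via (21.445,26.92): [(19.1274, 29.544) (0, 16.9956) (0, 11.6464) (32.8081, 14.0546)]  |A|=321.7202
6. ⊥bis P7·P4 via (18.505,10.69): [(27.4254, 20.1489) (19.1274, 29.544) (0, 16.9956) (0, 11.6464) (20.8503, 13.1768)]  |A|=282.9203
7. ⊥bis P7·P5 via (18.51,22.54): [(23.0423, 15.5012) (15.5228, 27.1792) (0, 16.9956) (0, 11.6464) (20.8503, 13.1768)]  |A|=213.1089
8. ⊥bis P7·P6 via (33.265,29.595): [(23.0423, 15.5012) (15.5228, 27.1792) (0, 16.9956) (0, 11.6464) (20.8503, 13.1768)]  |A|=213.1089
9. canonical 5-gon: [(23.0423, 15.5012) (15.5228, 27.1792) (0, 16.9956) (0, 11.6464) (20.8503, 13.1768)]
10. shoelace: 213.1089

Area of P7's cell: 213.1089 (5 vertices)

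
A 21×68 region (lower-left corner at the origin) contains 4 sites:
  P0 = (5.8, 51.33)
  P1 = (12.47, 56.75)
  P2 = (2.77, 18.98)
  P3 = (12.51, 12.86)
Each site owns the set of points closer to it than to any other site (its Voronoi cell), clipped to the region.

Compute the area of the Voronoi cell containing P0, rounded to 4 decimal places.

Area of P0's cell: 372.9241

1. box [0,21]×[0,68]: [(0, 0) (21, 0) (21, 68) (0, 68)]
2. ⊥bis P0·P1 via (9.135,54.04): [(0, 65.2818) (0, 0) (21, 0) (21, 39.4386)]  |A|=1099.5641
3. ⊥bis P0·P2 via (4.285,35.155): [(0, 65.2818) (0, 35.5563) (21, 33.5894) (21, 39.4386)]  |A|=373.5335
4. ⊥bis P0·P3 via (9.155,32.095): [(0, 65.2818) (0, 35.5563) (18.8678, 33.7891) (21, 34.161) (21, 39.4386)]  |A|=372.9241
5. canonical 5-gon: [(0, 65.2818) (0, 35.5563) (18.8678, 33.7891) (21, 34.161) (21, 39.4386)]
6. shoelace: 372.9241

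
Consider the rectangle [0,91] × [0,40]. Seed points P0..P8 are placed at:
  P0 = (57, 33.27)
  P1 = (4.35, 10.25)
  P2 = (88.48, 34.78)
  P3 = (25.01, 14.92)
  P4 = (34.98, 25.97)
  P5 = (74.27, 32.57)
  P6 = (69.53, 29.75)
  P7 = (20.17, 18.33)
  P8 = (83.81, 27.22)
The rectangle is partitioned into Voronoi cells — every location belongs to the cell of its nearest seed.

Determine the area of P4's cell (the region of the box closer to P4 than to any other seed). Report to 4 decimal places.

Area of P4's cell: 661.9056

1. box [0,91]×[0,40]: [(0, 0) (91, 0) (91, 40) (0, 40)]
2. ⊥bis P4·P0 via (45.99,29.62): [(0, 0) (55.8095, 0) (42.5489, 40) (0, 40)]  |A|=1967.1677
3. ⊥bis P4·P1 via (19.665,18.11): [(28.9595, 0) (55.8095, 0) (42.5489, 40) (8.4306, 40)]  |A|=1219.3673
4. ⊥bis P4·P2 via (61.73,30.375): [(28.9595, 0) (55.8095, 0) (42.5489, 40) (8.4306, 40)]  |A|=1219.3673
5. ⊥bis P4·P3 via (29.995,20.445): [(8.5244, 39.8171) (52.6547, 0) (55.8095, 0) (42.5489, 40) (8.4306, 40)]  |A|=747.6295
6. ⊥bis P4·P5 via (54.625,29.27): [(8.5244, 39.8171) (52.6547, 0) (55.8095, 0) (42.5489, 40) (8.4306, 40)]  |A|=747.6295
7. ⊥bis P4·P6 via (52.255,27.86): [(8.5244, 39.8171) (52.6547, 0) (55.3031, 0) (55.0536, 2.2802) (42.5489, 40) (8.4306, 40)]  |A|=747.0521
8. ⊥bis P4·P7 via (27.575,22.15): [(27.1132, 23.0451) (52.6547, 0) (55.3031, 0) (55.0536, 2.2802) (42.5489, 40) (18.3668, 40)]  |A|=661.9056
9. ⊥bis P4·P8 via (59.395,26.595): [(27.1132, 23.0451) (52.6547, 0) (55.3031, 0) (55.0536, 2.2802) (42.5489, 40) (18.3668, 40)]  |A|=661.9056
10. canonical 6-gon: [(27.1132, 23.0451) (52.6547, 0) (55.3031, 0) (55.0536, 2.2802) (42.5489, 40) (18.3668, 40)]
11. shoelace: 661.9056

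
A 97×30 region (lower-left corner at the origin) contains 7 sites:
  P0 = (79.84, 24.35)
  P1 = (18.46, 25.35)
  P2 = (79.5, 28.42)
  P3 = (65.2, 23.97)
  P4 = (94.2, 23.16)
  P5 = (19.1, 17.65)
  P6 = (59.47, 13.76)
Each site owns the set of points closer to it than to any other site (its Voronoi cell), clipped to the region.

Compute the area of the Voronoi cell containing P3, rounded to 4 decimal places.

Area of P3's cell: 251.6021

1. box [0,97]×[0,30]: [(0, 0) (97, 0) (97, 30) (0, 30)]
2. ⊥bis P3·P0 via (72.52,24.16): [(0, 0) (73.1471, 0) (72.3684, 30) (0, 30)]  |A|=2182.7328
3. ⊥bis P3·P1 via (41.83,24.66): [(41.1019, 0) (73.1471, 0) (72.3684, 30) (41.9877, 30)]  |A|=936.3891
4. ⊥bis P3·P2 via (72.35,26.195): [(41.1019, 0) (73.1471, 0) (72.4778, 25.7842) (71.1659, 30) (41.9877, 30)]  |A|=933.8544
5. ⊥bis P3·P4 via (79.7,23.565): [(41.1019, 0) (73.1471, 0) (72.4778, 25.7842) (71.1659, 30) (41.9877, 30)]  |A|=933.8544
6. ⊥bis P3·P5 via (42.15,20.81): [(41.7932, 23.4128) (45.0029, 0) (73.1471, 0) (72.4778, 25.7842) (71.1659, 30) (41.9877, 30)]  |A|=888.1878
7. ⊥bis P3·P6 via (62.335,18.865): [(72.81, 12.9863) (72.4778, 25.7842) (71.1659, 30) (42.4941, 30)]  |A|=251.6021
8. canonical 4-gon: [(72.81, 12.9863) (72.4778, 25.7842) (71.1659, 30) (42.4941, 30)]
9. shoelace: 251.6021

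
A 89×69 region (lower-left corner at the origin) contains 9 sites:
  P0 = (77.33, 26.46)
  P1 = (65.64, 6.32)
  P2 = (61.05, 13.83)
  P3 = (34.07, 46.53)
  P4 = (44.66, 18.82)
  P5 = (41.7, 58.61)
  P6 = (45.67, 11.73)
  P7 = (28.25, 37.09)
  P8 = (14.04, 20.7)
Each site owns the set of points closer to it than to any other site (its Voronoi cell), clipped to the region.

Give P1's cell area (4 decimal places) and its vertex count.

Area of P1's cell: 367.8199 (5 vertices)

1. box [0,89]×[0,69]: [(0, 0) (89, 0) (89, 69) (0, 69)]
2. ⊥bis P1·P0 via (71.485,16.39): [(0, 57.8825) (0, 0) (89, 0) (89, 6.2236)]  |A|=2852.7251
3. ⊥bis P1·P2 via (63.345,10.075): [(72.6095, 15.7373) (46.8606, 0) (89, 0) (89, 6.2236)]  |A|=382.5846
4. ⊥bis P1·P3 via (49.855,26.425): [(72.6095, 15.7373) (46.8606, 0) (89, 0) (89, 6.2236)]  |A|=382.5846
5. ⊥bis P1·P4 via (55.15,12.57): [(72.6095, 15.7373) (48.1189, 0.7691) (47.6607, 0) (89, 0) (89, 6.2236)]  |A|=382.2769
6. ⊥bis P1·P5 via (53.67,32.465): [(72.6095, 15.7373) (48.1189, 0.7691) (47.6607, 0) (89, 0) (89, 6.2236)]  |A|=382.2769
7. ⊥bis P1·P6 via (55.655,9.025): [(72.6095, 15.7373) (54.47, 4.6507) (53.2101, 0) (89, 0) (89, 6.2236)]  |A|=367.8199
8. ⊥bis P1·P7 via (46.945,21.705): [(72.6095, 15.7373) (54.47, 4.6507) (53.2101, 0) (89, 0) (89, 6.2236)]  |A|=367.8199
9. ⊥bis P1·P8 via (39.84,13.51): [(72.6095, 15.7373) (54.47, 4.6507) (53.2101, 0) (89, 0) (89, 6.2236)]  |A|=367.8199
10. canonical 5-gon: [(72.6095, 15.7373) (54.47, 4.6507) (53.2101, 0) (89, 0) (89, 6.2236)]
11. shoelace: 367.8199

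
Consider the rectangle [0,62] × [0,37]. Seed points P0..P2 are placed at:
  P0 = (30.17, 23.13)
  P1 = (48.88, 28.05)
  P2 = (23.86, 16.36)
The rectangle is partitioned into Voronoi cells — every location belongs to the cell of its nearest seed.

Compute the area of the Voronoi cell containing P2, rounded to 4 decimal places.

Area of P2's cell: 1047.2313

1. box [0,62]×[0,37]: [(0, 0) (62, 0) (62, 37) (0, 37)]
2. ⊥bis P2·P0 via (27.015,19.745): [(0, 0) (48.1994, 0) (8.5021, 37) (0, 37)]  |A|=1048.9781
3. ⊥bis P2·P1 via (36.37,22.205): [(0, 0) (46.7448, 0) (45.6226, 2.4017) (8.5021, 37) (0, 37)]  |A|=1047.2313
4. canonical 5-gon: [(0, 0) (46.7448, 0) (45.6226, 2.4017) (8.5021, 37) (0, 37)]
5. shoelace: 1047.2313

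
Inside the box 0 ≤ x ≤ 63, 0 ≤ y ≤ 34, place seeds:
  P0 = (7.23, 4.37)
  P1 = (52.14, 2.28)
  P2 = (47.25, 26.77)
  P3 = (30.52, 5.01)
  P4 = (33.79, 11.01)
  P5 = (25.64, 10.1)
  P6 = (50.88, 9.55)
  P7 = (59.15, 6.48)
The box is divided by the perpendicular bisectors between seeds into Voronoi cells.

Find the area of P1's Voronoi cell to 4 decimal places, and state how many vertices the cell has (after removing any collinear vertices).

1. box [0,63]×[0,34]: [(0, 0) (63, 0) (63, 34) (0, 34)]
2. ⊥bis P1·P0 via (29.685,3.325): [(29.5303, 0) (63, 0) (63, 34) (31.1125, 34)]  |A|=1111.0724
3. ⊥bis P1·P2 via (49.695,14.525): [(30.0234, 10.5971) (29.5303, 0) (63, 0) (63, 17.1817)]  |A|=460.6373
4. ⊥bis P1·P3 via (41.33,3.645): [(42.523, 13.0929) (40.8697, 0) (63, 0) (63, 17.1817)]  |A|=320.7894
5. ⊥bis P1·P4 via (42.965,6.645): [(46.401, 13.8673) (41.2549, 3.0505) (40.8697, 0) (63, 0) (63, 17.1817)]  |A|=301.8082
6. ⊥bis P1·P5 via (38.89,6.19): [(46.401, 13.8673) (41.2549, 3.0505) (40.8697, 0) (63, 0) (63, 17.1817)]  |A|=301.8082
7. ⊥bis P1·P6 via (51.51,5.915): [(41.8186, 4.2353) (41.2549, 3.0505) (40.8697, 0) (63, 0) (63, 7.9064)]  |A|=131.2303
8. ⊥bis P1·P7 via (55.645,4.38): [(54.4228, 6.4198) (41.8186, 4.2353) (41.2549, 3.0505) (40.8697, 0) (58.2693, 0)]  |A|=82.1378
9. canonical 5-gon: [(54.4228, 6.4198) (41.8186, 4.2353) (41.2549, 3.0505) (40.8697, 0) (58.2693, 0)]
10. shoelace: 82.1378

Area of P1's cell: 82.1378 (5 vertices)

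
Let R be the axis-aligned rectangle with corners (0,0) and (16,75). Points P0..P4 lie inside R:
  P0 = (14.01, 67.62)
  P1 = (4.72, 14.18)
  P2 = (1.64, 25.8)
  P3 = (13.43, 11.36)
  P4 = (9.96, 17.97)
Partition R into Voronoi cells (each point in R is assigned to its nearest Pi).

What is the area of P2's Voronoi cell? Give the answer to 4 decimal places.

Area of P2's cell: 351.6142

1. box [0,16]×[0,75]: [(0, 0) (16, 0) (16, 75) (0, 75)]
2. ⊥bis P2·P0 via (7.825,46.71): [(0, 49.0246) (0, 0) (16, 0) (16, 44.2919)]  |A|=746.5318
3. ⊥bis P2·P1 via (3.18,19.99): [(0, 49.0246) (0, 19.1471) (16, 23.3881) (16, 44.2919)]  |A|=406.2503
4. ⊥bis P2·P3 via (7.535,18.58): [(0, 49.0246) (0, 19.1471) (12.1854, 22.377) (16, 25.4915) (16, 44.2919)]  |A|=402.2384
5. ⊥bis P2·P4 via (5.8,21.885): [(0, 49.0246) (0, 19.1471) (4.2947, 20.2855) (16, 32.7233) (16, 44.2919)]  |A|=351.6142
6. canonical 5-gon: [(0, 49.0246) (0, 19.1471) (4.2947, 20.2855) (16, 32.7233) (16, 44.2919)]
7. shoelace: 351.6142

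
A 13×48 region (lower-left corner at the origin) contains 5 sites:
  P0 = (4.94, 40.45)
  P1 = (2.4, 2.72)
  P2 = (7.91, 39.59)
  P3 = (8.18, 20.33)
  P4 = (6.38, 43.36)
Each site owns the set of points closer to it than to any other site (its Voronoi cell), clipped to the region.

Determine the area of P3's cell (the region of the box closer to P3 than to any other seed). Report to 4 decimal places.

1. box [0,13]×[0,48]: [(0, 0) (13, 0) (13, 48) (0, 48)]
2. ⊥bis P3·P0 via (6.56,30.39): [(0, 29.3336) (0, 0) (13, 0) (13, 31.4271)]  |A|=394.9444
3. ⊥bis P3·P1 via (5.29,11.525): [(0, 29.3336) (0, 13.2613) (13, 8.9944) (13, 31.4271)]  |A|=250.2823
4. ⊥bis P3·P2 via (8.045,29.96): [(3.4935, 29.8962) (0, 29.3336) (0, 13.2613) (13, 8.9944) (13, 30.0295)]  |A|=243.6392
5. ⊥bis P3·P4 via (7.28,31.845): [(3.4935, 29.8962) (0, 29.3336) (0, 13.2613) (13, 8.9944) (13, 30.0295)]  |A|=243.6392
6. canonical 5-gon: [(3.4935, 29.8962) (0, 29.3336) (0, 13.2613) (13, 8.9944) (13, 30.0295)]
7. shoelace: 243.6392

Area of P3's cell: 243.6392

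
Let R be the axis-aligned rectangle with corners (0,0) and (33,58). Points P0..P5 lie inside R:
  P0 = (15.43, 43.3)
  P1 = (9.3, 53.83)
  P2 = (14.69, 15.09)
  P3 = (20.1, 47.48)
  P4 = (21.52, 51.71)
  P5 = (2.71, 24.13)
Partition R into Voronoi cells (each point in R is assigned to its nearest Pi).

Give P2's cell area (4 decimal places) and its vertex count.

Area of P2's cell: 791.0106 (6 vertices)

1. box [0,33]×[0,58]: [(0, 0) (33, 0) (33, 58) (0, 58)]
2. ⊥bis P2·P0 via (15.06,29.195): [(0, 29.5901) (0, 0) (33, 0) (33, 28.7244)]  |A|=962.1885
3. ⊥bis P2·P1 via (11.995,34.46): [(0, 29.5901) (0, 0) (33, 0) (33, 28.7244)]  |A|=962.1885
4. ⊥bis P2·P3 via (17.395,31.285): [(32.6743, 28.7329) (0, 29.5901) (0, 0) (33, 0) (33, 28.6785)]  |A|=962.181
5. ⊥bis P2·P4 via (18.105,33.4): [(32.6743, 28.7329) (0, 29.5901) (0, 0) (33, 0) (33, 28.6785)]  |A|=962.181
6. ⊥bis P2·P5 via (8.7,19.61): [(32.6743, 28.7329) (15.9158, 29.1726) (0, 8.0806) (0, 0) (33, 0) (33, 28.6785)]  |A|=791.0106
7. canonical 6-gon: [(32.6743, 28.7329) (15.9158, 29.1726) (0, 8.0806) (0, 0) (33, 0) (33, 28.6785)]
8. shoelace: 791.0106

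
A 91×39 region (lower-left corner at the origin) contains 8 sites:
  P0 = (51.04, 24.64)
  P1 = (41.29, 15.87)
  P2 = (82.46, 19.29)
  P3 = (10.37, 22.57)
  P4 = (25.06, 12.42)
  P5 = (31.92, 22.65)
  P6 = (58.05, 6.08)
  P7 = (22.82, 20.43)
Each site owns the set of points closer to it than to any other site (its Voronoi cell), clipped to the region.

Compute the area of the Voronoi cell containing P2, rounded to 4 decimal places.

1. box [0,91]×[0,39]: [(0, 0) (91, 0) (91, 39) (0, 39)]
2. ⊥bis P2·P0 via (66.75,21.965): [(63.0099, 0) (91, 0) (91, 39) (69.6506, 39)]  |A|=962.1193
3. ⊥bis P2·P1 via (61.875,17.58): [(63.2287, 1.2846) (63.3354, 0) (91, 0) (91, 39) (69.6506, 39)]  |A|=961.9102
4. ⊥bis P2·P3 via (46.415,20.93): [(63.2287, 1.2846) (63.3354, 0) (91, 0) (91, 39) (69.6506, 39)]  |A|=961.9102
5. ⊥bis P2·P4 via (53.76,15.855): [(63.2287, 1.2846) (63.3354, 0) (91, 0) (91, 39) (69.6506, 39)]  |A|=961.9102
6. ⊥bis P2·P5 via (57.19,20.97): [(63.2287, 1.2846) (63.3354, 0) (91, 0) (91, 39) (69.6506, 39)]  |A|=961.9102
7. ⊥bis P2·P6 via (70.255,12.685): [(66.3869, 19.8326) (77.1198, 0) (91, 0) (91, 39) (69.6506, 39)]  |A|=822.2019
8. ⊥bis P2·P7 via (52.64,19.86): [(66.3869, 19.8326) (77.1198, 0) (91, 0) (91, 39) (69.6506, 39)]  |A|=822.2019
9. canonical 5-gon: [(66.3869, 19.8326) (77.1198, 0) (91, 0) (91, 39) (69.6506, 39)]
10. shoelace: 822.2019

Area of P2's cell: 822.2019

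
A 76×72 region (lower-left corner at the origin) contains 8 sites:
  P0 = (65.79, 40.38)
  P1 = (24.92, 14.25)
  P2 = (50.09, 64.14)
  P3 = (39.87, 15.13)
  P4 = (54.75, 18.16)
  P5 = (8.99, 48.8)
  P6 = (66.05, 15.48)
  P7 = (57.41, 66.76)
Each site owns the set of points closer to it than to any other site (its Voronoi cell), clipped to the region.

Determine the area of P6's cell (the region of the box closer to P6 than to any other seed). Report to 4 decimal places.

1. box [0,76]×[0,72]: [(0, 0) (76, 0) (76, 72) (0, 72)]
2. ⊥bis P6·P0 via (65.92,27.93): [(0, 27.2417) (0, 0) (76, 0) (76, 28.0353)]  |A|=2100.5234
3. ⊥bis P6·P1 via (45.485,14.865): [(45.1008, 27.7126) (45.9295, 0) (76, 0) (76, 28.0353)]  |A|=849.7991
4. ⊥bis P6·P2 via (58.07,39.81): [(45.1008, 27.7126) (45.9295, 0) (76, 0) (76, 28.0353)]  |A|=849.7991
5. ⊥bis P6·P3 via (52.96,15.305): [(52.793, 27.7929) (53.1646, 0) (76, 0) (76, 28.0353)]  |A|=642.6376
6. ⊥bis P6·P4 via (60.4,16.82): [(63.0278, 27.8998) (56.4108, 0) (76, 0) (76, 28.0353)]  |A|=455.1067
7. ⊥bis P6·P5 via (37.52,32.14): [(63.0278, 27.8998) (56.4108, 0) (76, 0) (76, 28.0353)]  |A|=455.1067
8. ⊥bis P6·P7 via (61.73,41.12): [(63.0278, 27.8998) (56.4108, 0) (76, 0) (76, 28.0353)]  |A|=455.1067
9. canonical 4-gon: [(63.0278, 27.8998) (56.4108, 0) (76, 0) (76, 28.0353)]
10. shoelace: 455.1067

Area of P6's cell: 455.1067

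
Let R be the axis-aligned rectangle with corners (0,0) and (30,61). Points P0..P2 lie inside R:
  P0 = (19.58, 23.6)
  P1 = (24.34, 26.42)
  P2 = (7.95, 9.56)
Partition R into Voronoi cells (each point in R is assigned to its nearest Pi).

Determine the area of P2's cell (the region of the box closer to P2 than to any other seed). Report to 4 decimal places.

Area of P2's cell: 466.7097

1. box [0,30]×[0,61]: [(0, 0) (30, 0) (30, 61) (0, 61)]
2. ⊥bis P2·P0 via (13.765,16.58): [(0, 27.9822) (0, 0) (30, 0) (30, 3.1318)]  |A|=466.7097
3. ⊥bis P2·P1 via (16.145,17.99): [(0, 27.9822) (0, 0) (30, 0) (30, 3.1318)]  |A|=466.7097
4. canonical 4-gon: [(0, 27.9822) (0, 0) (30, 0) (30, 3.1318)]
5. shoelace: 466.7097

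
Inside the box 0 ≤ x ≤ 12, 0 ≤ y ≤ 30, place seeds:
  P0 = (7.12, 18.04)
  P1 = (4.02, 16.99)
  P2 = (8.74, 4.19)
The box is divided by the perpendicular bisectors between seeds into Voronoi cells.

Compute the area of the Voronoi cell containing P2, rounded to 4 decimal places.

1. box [0,12]×[0,30]: [(0, 0) (12, 0) (12, 30) (0, 30)]
2. ⊥bis P2·P0 via (7.93,11.115): [(0, 10.1874) (0, 0) (12, 0) (12, 11.5911)]  |A|=130.671
3. ⊥bis P2·P1 via (6.38,10.59): [(7.7451, 11.0934) (0, 8.2374) (0, 0) (12, 0) (12, 11.5911)]  |A|=123.1193
4. canonical 5-gon: [(7.7451, 11.0934) (0, 8.2374) (0, 0) (12, 0) (12, 11.5911)]
5. shoelace: 123.1193

Area of P2's cell: 123.1193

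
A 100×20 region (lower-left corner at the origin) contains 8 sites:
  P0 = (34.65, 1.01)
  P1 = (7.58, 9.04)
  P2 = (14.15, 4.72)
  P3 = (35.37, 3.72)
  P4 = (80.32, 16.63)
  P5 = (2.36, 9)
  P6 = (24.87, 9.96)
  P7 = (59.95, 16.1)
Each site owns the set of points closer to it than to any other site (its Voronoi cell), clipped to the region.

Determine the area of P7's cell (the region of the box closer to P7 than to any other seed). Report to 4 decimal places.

Area of P7's cell: 453.7188

1. box [0,100]×[0,20]: [(0, 0) (100, 0) (100, 20) (0, 20)]
2. ⊥bis P7·P0 via (47.3,8.555): [(52.4026, 0) (100, 0) (100, 20) (40.4737, 20)]  |A|=1071.2372
3. ⊥bis P7·P1 via (33.765,12.57): [(52.4026, 0) (100, 0) (100, 20) (40.4737, 20)]  |A|=1071.2372
4. ⊥bis P7·P2 via (37.05,10.41): [(52.4026, 0) (100, 0) (100, 20) (40.4737, 20)]  |A|=1071.2372
5. ⊥bis P7·P3 via (47.66,9.91): [(52.6513, 0) (100, 0) (100, 20) (42.5781, 20)]  |A|=1047.7066
6. ⊥bis P7·P4 via (70.135,16.365): [(52.6513, 0) (70.5608, 0) (70.0404, 20) (42.5781, 20)]  |A|=453.7188
7. ⊥bis P7·P5 via (31.155,12.55): [(52.6513, 0) (70.5608, 0) (70.0404, 20) (42.5781, 20)]  |A|=453.7188
8. ⊥bis P7·P6 via (42.41,13.03): [(52.6513, 0) (70.5608, 0) (70.0404, 20) (42.5781, 20)]  |A|=453.7188
9. canonical 4-gon: [(52.6513, 0) (70.5608, 0) (70.0404, 20) (42.5781, 20)]
10. shoelace: 453.7188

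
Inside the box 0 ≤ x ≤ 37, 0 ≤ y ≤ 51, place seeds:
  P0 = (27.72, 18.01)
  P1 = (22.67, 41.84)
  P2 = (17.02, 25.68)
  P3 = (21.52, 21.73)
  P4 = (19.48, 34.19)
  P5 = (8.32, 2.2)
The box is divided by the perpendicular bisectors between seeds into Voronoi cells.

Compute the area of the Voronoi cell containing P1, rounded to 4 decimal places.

1. box [0,37]×[0,51]: [(0, 0) (37, 0) (37, 51) (0, 51)]
2. ⊥bis P1·P0 via (25.195,29.925): [(0, 24.5857) (37, 32.4267) (37, 51) (0, 51)]  |A|=832.2702
3. ⊥bis P1·P2 via (19.845,33.76): [(0, 40.6984) (28.6934, 30.6664) (37, 32.4267) (37, 51) (0, 51)]  |A|=601.1073
4. ⊥bis P1·P3 via (22.095,31.785): [(0, 40.6984) (26.1585, 31.5526) (31.4481, 31.2501) (37, 32.4267) (37, 51) (0, 51)]  |A|=599.1466
5. ⊥bis P1·P4 via (21.075,38.015): [(0, 46.8031) (35.3268, 32.0721) (37, 32.4267) (37, 51) (0, 51)]  |A|=439.8356
6. ⊥bis P1·P5 via (15.495,22.02): [(0, 46.8031) (35.3268, 32.0721) (37, 32.4267) (37, 51) (0, 51)]  |A|=439.8356
7. canonical 5-gon: [(0, 46.8031) (35.3268, 32.0721) (37, 32.4267) (37, 51) (0, 51)]
8. shoelace: 439.8356

Area of P1's cell: 439.8356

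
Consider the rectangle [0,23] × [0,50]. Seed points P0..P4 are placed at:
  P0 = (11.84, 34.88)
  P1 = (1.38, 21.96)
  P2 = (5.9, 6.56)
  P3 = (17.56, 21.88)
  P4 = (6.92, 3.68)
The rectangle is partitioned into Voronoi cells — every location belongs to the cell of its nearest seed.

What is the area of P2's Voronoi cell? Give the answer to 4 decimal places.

1. box [0,23]×[0,50]: [(0, 0) (23, 0) (23, 50) (0, 50)]
2. ⊥bis P2·P0 via (8.87,20.72): [(0, 22.5804) (0, 0) (23, 0) (23, 17.7563)]  |A|=463.8725
3. ⊥bis P2·P1 via (3.64,14.26): [(18.6563, 18.6674) (0, 13.1916) (0, 0) (23, 0) (23, 17.7563)]  |A|=376.2924
4. ⊥bis P2·P3 via (11.73,14.22): [(9.4405, 15.9625) (0, 13.1916) (0, 0) (23, 0) (23, 5.6424)]  |A|=284.091
5. ⊥bis P2·P4 via (6.41,5.12): [(18.2001, 9.2957) (9.4405, 15.9625) (0, 13.1916) (0, 2.8498)]  |A|=137.7162
6. canonical 4-gon: [(18.2001, 9.2957) (9.4405, 15.9625) (0, 13.1916) (0, 2.8498)]
7. shoelace: 137.7162

Area of P2's cell: 137.7162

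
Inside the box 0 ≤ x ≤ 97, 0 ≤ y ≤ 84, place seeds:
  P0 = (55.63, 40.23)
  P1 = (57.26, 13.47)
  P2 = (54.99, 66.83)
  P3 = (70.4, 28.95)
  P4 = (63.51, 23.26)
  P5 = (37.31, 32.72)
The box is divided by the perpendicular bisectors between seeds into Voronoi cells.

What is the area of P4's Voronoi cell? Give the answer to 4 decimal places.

1. box [0,97]×[0,84]: [(0, 0) (97, 0) (97, 84) (0, 84)]
2. ⊥bis P4·P0 via (59.57,31.745): [(0, 4.0837) (0, 0) (97, 0) (97, 49.1256)]  |A|=2580.6518
3. ⊥bis P4·P1 via (60.385,18.365): [(47.9086, 26.33) (89.1519, 0) (97, 0) (97, 49.1256)]  |A|=1309.1422
4. ⊥bis P4·P2 via (59.25,45.045): [(47.9086, 26.33) (89.1519, 0) (97, 0) (97, 49.1256)]  |A|=1309.1422
5. ⊥bis P4·P3 via (66.955,26.105): [(61.5413, 32.6604) (47.9086, 26.33) (87.8014, 0.8622)]  |A|=299.8661
6. ⊥bis P4·P5 via (50.41,27.99): [(61.5413, 32.6604) (50.1938, 27.3912) (49.4543, 25.3432) (87.8014, 0.8622)]  |A|=297.9184
7. canonical 4-gon: [(61.5413, 32.6604) (50.1938, 27.3912) (49.4543, 25.3432) (87.8014, 0.8622)]
8. shoelace: 297.9184

Area of P4's cell: 297.9184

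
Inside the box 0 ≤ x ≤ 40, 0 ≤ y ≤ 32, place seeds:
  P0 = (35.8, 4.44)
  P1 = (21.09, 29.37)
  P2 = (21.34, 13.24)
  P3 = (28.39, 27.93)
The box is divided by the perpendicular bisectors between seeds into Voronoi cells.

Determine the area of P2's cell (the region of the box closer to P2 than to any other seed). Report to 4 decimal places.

1. box [0,40]×[0,32]: [(0, 0) (40, 0) (40, 32) (0, 32)]
2. ⊥bis P2·P0 via (28.57,8.84): [(0, 0) (23.1902, 0) (40, 27.6216) (40, 32) (0, 32)]  |A|=1047.8434
3. ⊥bis P2·P1 via (21.215,21.305): [(0, 20.9762) (0, 0) (23.1902, 0) (36.2982, 21.5388)]  |A|=630.4427
4. ⊥bis P2·P3 via (24.865,20.585): [(23.2975, 21.3373) (0, 20.9762) (0, 0) (23.1902, 0) (33.2645, 16.5539)]  |A|=598.3451
5. canonical 5-gon: [(23.2975, 21.3373) (0, 20.9762) (0, 0) (23.1902, 0) (33.2645, 16.5539)]
6. shoelace: 598.3451

Area of P2's cell: 598.3451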